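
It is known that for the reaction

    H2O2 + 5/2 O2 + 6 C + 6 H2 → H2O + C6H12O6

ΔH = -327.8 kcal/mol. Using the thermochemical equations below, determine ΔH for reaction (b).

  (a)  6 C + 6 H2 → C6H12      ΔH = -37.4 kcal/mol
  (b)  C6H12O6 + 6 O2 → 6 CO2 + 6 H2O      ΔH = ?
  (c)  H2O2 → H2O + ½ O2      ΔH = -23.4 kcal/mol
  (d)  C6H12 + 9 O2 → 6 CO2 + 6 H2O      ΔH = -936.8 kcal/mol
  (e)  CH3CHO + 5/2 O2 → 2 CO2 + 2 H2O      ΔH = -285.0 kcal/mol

ΔH = -669.8 kcal/mol

(a) as written: -37.4 kcal/mol
(b) reversed: contributes −x
(c) as written: -23.4 kcal/mol
(d) as written: -936.8 kcal/mol
(e): not needed.
-327.8 = (-37.4) + (-23.4) + (-936.8) − x
x = (-327.8 − (-997.6)) / (-1) = -669.8 kcal/mol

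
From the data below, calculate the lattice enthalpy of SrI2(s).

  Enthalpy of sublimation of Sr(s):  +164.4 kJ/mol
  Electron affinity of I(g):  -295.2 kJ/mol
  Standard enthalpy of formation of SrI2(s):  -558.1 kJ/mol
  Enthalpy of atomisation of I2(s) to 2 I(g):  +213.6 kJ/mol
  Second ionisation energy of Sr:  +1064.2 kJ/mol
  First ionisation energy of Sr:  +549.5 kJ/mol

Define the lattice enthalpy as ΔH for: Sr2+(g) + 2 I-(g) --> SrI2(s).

U = -1959.4 kJ/mol

ΔHf° = 1·ΔHsub + 1·(ΣIE) + 1·D(I2) + 2·EA + U
-558.1 = 1·(+164.4) + 1·(+1613.7) + 1·(+213.6) + 2·(-295.2) + U
U = -558.1 − (+1401.3) = -1959.4 kJ/mol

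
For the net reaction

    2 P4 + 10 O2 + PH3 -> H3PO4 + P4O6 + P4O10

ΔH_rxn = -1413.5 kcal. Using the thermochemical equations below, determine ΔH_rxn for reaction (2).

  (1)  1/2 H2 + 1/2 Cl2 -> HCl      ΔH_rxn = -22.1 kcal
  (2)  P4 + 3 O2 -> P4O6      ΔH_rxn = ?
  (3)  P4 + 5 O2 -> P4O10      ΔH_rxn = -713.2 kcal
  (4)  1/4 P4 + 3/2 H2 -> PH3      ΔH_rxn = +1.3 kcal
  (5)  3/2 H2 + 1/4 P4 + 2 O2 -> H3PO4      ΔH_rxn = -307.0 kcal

(1): not needed.
(2) as written: contributes x
(3) as written: -713.2 kcal
(4) reversed: -1.3 kcal
(5) as written: -307.0 kcal
-1413.5 = (-713.2) + (-1.3) + (-307.0) + x
x = (-1413.5 − (-1021.5)) / (1) = -392.0 kcal

ΔH_rxn = -392.0 kcal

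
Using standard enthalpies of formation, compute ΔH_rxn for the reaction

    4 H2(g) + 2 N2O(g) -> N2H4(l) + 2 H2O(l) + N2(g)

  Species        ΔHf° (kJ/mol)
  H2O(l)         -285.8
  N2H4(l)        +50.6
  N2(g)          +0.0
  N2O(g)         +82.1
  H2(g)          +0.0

Products: 1·(+50.6) + 2·(-285.8) + 1·(+0.0) = -521.0
Reactants: 4·(+0.0) + 2·(+82.1) = +164.2
ΔH_rxn = (-521.0) − (+164.2) = -685.2 kJ/mol

ΔH_rxn = -685.2 kJ/mol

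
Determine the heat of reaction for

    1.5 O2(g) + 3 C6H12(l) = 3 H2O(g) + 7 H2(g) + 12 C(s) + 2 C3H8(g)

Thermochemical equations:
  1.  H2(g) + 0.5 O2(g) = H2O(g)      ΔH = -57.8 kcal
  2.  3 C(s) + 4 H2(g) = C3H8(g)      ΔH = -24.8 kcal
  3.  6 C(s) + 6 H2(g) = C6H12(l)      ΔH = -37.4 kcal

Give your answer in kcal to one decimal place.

eq. 1 × 3: (3)·(-57.8) = -173.4 kcal
eq. 2 × 2: (2)·(-24.8) = -49.6 kcal
eq. 3 reversed and × 3: (-3)·(-37.4) = +112.2 kcal
ΔH = (3)·(-57.8) + (2)·(-24.8) + (-3)·(-37.4) = -110.8 kcal

ΔH = -110.8 kcal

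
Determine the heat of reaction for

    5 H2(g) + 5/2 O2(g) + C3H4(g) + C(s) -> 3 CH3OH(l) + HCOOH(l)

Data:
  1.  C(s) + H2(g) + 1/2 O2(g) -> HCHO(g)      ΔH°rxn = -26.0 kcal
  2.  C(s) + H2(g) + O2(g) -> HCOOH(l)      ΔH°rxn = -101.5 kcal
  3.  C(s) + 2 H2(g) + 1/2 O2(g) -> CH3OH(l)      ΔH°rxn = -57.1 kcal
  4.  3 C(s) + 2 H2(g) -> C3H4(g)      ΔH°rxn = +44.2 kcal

ΔH°rxn = -317.0 kcal

eq. 1: not needed.
eq. 2 as written: -101.5 kcal
eq. 3 × 3: (3)·(-57.1) = -171.3 kcal
eq. 4 reversed: -44.2 kcal
ΔH°rxn = (-101.5) + (-171.3) + (-44.2) = -317.0 kcal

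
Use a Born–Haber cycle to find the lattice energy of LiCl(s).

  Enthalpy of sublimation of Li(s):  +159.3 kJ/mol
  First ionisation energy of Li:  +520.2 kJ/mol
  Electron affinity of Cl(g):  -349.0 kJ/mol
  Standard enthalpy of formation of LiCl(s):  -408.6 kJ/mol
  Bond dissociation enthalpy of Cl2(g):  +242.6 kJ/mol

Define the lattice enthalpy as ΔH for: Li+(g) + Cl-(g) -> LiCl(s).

U = -860.4 kJ/mol

ΔHf° = 1·ΔHsub + 1·(ΣIE) + 1/2·D(Cl2) + 1·EA + U
-408.6 = 1·(+159.3) + 1·(+520.2) + 1/2·(+242.6) + 1·(-349.0) + U
U = -408.6 − (+451.8) = -860.4 kJ/mol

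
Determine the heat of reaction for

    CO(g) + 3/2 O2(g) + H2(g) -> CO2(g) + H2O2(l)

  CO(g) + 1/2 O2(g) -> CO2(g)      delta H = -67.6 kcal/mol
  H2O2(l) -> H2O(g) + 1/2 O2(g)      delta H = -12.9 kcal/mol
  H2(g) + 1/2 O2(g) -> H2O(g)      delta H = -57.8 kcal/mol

delta H = -112.5 kcal/mol

equation 1 as written (CO(g) already on the reactant side): -67.6 kcal/mol
equation 2 reversed (reverse to put H2O2(l) on the product side): +12.9 kcal/mol
equation 3 as written (H2(g) already on the reactant side): -57.8 kcal/mol
delta H = (-67.6) + (+12.9) + (-57.8) = -112.5 kcal/mol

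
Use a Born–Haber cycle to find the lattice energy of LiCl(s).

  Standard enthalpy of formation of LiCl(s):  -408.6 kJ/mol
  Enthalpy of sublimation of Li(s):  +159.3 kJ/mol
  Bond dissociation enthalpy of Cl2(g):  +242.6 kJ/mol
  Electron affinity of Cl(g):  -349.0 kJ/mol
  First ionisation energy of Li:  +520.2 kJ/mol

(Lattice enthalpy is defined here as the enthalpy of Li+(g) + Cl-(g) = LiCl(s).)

ΔHf° = 1·ΔHsub + 1·(ΣIE) + 1/2·D(Cl2) + 1·EA + U
-408.6 = 1·(+159.3) + 1·(+520.2) + 1/2·(+242.6) + 1·(-349.0) + U
U = -408.6 − (+451.8) = -860.4 kJ/mol

U = -860.4 kJ/mol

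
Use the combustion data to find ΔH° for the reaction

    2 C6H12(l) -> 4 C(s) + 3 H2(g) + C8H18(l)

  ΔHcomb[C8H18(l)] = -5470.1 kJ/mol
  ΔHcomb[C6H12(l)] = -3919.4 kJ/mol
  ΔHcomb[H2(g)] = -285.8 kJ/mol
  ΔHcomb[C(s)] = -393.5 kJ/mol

ΔH° = 62.7 kJ/mol

Using ΔH = Σ nΔHc°(reactants) − Σ nΔHc°(products):
= [2·(-3919.4)] − [4·(-393.5) + 3·(-285.8) + 1·(-5470.1)]
= 62.7 kJ/mol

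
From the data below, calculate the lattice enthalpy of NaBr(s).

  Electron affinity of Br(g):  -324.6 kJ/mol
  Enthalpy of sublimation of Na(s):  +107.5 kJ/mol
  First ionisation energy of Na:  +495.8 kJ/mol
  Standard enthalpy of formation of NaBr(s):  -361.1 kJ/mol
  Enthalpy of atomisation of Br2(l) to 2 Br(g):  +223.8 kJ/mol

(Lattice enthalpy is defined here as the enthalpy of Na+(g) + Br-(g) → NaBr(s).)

U = -751.7 kJ/mol

ΔHf° = 1·ΔHsub + 1·(ΣIE) + 1/2·D(Br2) + 1·EA + U
-361.1 = 1·(+107.5) + 1·(+495.8) + 1/2·(+223.8) + 1·(-324.6) + U
U = -361.1 − (+390.6) = -751.7 kJ/mol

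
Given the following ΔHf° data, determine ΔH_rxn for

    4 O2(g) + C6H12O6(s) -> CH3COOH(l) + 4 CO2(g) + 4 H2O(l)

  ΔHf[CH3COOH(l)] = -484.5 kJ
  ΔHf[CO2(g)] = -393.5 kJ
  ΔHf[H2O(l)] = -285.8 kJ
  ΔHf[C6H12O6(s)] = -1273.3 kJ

Products: 1·(-484.5) + 4·(-393.5) + 4·(-285.8) = -3201.7
Reactants: 4·(+0.0) + 1·(-1273.3) = -1273.3
ΔH_rxn = (-3201.7) − (-1273.3) = -1928.4 kJ

ΔH_rxn = -1928.4 kJ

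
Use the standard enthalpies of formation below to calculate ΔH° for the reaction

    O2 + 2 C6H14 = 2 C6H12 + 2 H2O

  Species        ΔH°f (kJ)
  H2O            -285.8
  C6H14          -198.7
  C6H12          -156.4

ΔH°rxn = Σ nΔHf°(products) − Σ nΔHf°(reactants).
Products: 2·(-156.4) + 2·(-285.8) = -884.4
Reactants: 1·(+0.0) + 2·(-198.7) = -397.4
ΔH° = (-884.4) − (-397.4) = -487.0 kJ

ΔH° = -487.0 kJ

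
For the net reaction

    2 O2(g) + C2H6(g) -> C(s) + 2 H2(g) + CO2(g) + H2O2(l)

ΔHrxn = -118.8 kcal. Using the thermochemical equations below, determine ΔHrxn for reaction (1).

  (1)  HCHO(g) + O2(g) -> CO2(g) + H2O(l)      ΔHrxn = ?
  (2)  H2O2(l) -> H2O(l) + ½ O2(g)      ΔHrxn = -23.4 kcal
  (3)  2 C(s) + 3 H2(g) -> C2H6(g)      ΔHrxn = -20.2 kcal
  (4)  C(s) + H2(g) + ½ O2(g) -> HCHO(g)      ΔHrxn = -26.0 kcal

ΔHrxn = -136.4 kcal

(1) as written (CO2(g) already on the product side): contributes x
(2) reversed (H2O2(l) must end up as a product): +23.4 kcal
(3) reversed (reverse to put C2H6(g) on the reactant side): +20.2 kcal
(4) as written: -26.0 kcal
-118.8 = (+23.4) + (+20.2) + (-26.0) + x
x = (-118.8 − (+17.6)) / (1) = -136.4 kcal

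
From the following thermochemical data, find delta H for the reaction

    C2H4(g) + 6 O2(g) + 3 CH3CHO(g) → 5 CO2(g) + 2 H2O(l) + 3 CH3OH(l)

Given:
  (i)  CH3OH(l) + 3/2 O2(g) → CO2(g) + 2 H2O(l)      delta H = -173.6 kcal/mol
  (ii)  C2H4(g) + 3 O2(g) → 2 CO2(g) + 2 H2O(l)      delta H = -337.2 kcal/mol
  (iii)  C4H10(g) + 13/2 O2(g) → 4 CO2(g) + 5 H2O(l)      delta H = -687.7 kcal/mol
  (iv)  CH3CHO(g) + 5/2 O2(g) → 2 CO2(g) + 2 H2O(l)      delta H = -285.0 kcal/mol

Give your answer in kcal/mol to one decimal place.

(i) reversed and × 3 (reverse to put CH3OH(l) on the product side; scale by 3 for the 3 CH3OH(l)): (-3)·(-173.6) = +520.8 kcal/mol
(ii) as written (C2H4(g) already on the reactant side): -337.2 kcal/mol
(iii): not needed (C4H10(g) appears nowhere else).
(iv) × 3 (×3 to match 3 CH3CHO(g) in the target): (3)·(-285.0) = -855.0 kcal/mol
delta H = (-3)·(-173.6) + (1)·(-337.2) + (3)·(-285.0) = -671.4 kcal/mol

delta H = -671.4 kcal/mol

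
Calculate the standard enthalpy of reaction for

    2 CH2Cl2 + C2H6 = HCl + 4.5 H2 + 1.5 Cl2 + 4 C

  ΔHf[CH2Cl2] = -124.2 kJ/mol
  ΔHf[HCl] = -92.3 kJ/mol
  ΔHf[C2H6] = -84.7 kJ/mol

ΔH°rxn = Σ nΔHf°(products) − Σ nΔHf°(reactants).
Products: 1·(-92.3) + 9/2·(+0.0) + 3/2·(+0.0) + 4·(+0.0) = -92.3
Reactants: 2·(-124.2) + 1·(-84.7) = -333.1
ΔH° = (-92.3) − (-333.1) = 240.8 kJ/mol

ΔH° = 240.8 kJ/mol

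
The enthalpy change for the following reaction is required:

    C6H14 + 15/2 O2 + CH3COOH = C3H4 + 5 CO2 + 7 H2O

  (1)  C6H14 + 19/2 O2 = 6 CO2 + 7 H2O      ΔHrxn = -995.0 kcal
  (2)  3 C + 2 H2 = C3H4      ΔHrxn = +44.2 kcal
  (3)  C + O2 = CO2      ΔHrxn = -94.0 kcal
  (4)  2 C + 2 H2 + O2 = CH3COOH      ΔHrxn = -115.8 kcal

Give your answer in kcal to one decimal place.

(1) as written: -995.0 kcal
(2) as written: +44.2 kcal
(3) reversed: +94.0 kcal
(4) reversed: +115.8 kcal
ΔHrxn = (1)·(-995.0) + (1)·(+44.2) + (-1)·(-94.0) + (-1)·(-115.8) = -741.0 kcal

ΔHrxn = -741.0 kcal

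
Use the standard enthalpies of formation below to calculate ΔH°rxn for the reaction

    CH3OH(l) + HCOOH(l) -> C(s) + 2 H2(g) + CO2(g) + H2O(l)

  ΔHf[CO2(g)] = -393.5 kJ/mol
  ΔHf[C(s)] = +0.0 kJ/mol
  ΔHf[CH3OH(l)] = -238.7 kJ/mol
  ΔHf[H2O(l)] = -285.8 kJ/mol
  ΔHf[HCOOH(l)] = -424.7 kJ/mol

ΔH°rxn = Σ nΔHf°(products) − Σ nΔHf°(reactants).
Products: 1·(+0.0) + 2·(+0.0) + 1·(-393.5) + 1·(-285.8) = -679.3
Reactants: 1·(-238.7) + 1·(-424.7) = -663.4
ΔH°rxn = (-679.3) − (-663.4) = -15.9 kJ/mol

ΔH°rxn = -15.9 kJ/mol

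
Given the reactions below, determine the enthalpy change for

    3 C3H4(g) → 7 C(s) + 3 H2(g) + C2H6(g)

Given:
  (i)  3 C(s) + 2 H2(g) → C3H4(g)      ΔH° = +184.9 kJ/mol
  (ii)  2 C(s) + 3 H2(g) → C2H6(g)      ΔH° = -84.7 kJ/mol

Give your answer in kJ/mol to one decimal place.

(i) reversed and × 3 (reverse to put C3H4(g) on the reactant side; ×3 to match 3 C3H4(g) in the target): (-3)·(+184.9) = -554.7 kJ/mol
(ii) as written (C2H6(g) already on the product side): -84.7 kJ/mol
ΔH° = (-554.7) + (-84.7) = -639.4 kJ/mol

ΔH° = -639.4 kJ/mol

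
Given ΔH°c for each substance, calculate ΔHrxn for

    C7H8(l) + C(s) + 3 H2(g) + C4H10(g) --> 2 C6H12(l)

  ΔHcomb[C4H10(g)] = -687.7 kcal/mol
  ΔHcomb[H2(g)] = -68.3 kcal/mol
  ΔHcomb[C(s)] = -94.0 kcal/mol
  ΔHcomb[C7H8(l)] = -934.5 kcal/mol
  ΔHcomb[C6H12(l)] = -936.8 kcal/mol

ΔHrxn = -47.5 kcal/mol

With combustion enthalpies, reactants minus products:
= [1·(-934.5) + 1·(-94.0) + 3·(-68.3) + 1·(-687.7)] − [2·(-936.8)]
= -47.5 kcal/mol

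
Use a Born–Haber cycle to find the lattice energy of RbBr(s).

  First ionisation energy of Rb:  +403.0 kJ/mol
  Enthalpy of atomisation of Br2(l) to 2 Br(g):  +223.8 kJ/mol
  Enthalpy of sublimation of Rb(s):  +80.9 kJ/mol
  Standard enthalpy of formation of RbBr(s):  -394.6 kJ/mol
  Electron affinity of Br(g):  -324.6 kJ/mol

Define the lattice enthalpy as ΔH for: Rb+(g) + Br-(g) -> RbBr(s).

ΔHf° = 1·ΔHsub + 1·(ΣIE) + 1/2·D(Br2) + 1·EA + U
-394.6 = 1·(+80.9) + 1·(+403.0) + 1/2·(+223.8) + 1·(-324.6) + U
U = -394.6 − (+271.2) = -665.8 kJ/mol

U = -665.8 kJ/mol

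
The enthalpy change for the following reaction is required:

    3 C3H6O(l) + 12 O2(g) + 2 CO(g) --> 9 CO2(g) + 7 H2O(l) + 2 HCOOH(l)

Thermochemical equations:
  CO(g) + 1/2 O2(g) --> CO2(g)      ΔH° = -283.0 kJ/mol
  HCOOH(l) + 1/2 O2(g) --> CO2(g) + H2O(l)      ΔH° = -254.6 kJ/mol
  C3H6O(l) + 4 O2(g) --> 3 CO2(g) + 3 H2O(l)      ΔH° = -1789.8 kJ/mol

ΔH° = -5426.2 kJ/mol

equation 1 × 2: (2)·(-283.0) = -566.0 kJ/mol
equation 2 reversed and × 2: (-2)·(-254.6) = +509.2 kJ/mol
equation 3 × 3: (3)·(-1789.8) = -5369.4 kJ/mol
Summing the manipulated equations, ΔH° = (-566.0) + (+509.2) + (-5369.4) = -5426.2 kJ/mol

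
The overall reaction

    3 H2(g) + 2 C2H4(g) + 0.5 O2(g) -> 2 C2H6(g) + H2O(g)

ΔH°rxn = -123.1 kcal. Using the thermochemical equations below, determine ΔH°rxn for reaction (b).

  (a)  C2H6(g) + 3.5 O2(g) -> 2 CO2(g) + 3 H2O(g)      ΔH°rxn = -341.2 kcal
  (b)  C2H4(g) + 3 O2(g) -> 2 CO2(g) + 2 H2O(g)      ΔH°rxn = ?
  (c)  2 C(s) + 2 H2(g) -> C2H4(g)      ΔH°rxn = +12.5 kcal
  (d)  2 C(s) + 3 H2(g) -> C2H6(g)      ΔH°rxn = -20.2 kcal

ΔH°rxn = -316.2 kcal

(a) as written: -341.2 kcal
(b) reversed: contributes −x
(c) reversed and × 3: (-3)·(+12.5) = -37.5 kcal
(d) × 3: (3)·(-20.2) = -60.6 kcal
-123.1 = (-341.2) + (-37.5) + (-60.6) − x
x = (-123.1 − (-439.3)) / (-1) = -316.2 kcal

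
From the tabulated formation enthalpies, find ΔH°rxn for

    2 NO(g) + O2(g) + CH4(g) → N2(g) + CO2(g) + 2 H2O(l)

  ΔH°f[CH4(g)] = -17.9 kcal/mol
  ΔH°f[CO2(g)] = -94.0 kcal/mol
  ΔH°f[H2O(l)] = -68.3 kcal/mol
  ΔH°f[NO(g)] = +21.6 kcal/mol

ΔH°rxn = -255.9 kcal/mol

Products: 1·(+0.0) + 1·(-94.0) + 2·(-68.3) = -230.6
Reactants: 2·(+21.6) + 1·(+0.0) + 1·(-17.9) = +25.3
ΔH°rxn = (-230.6) − (+25.3) = -255.9 kcal/mol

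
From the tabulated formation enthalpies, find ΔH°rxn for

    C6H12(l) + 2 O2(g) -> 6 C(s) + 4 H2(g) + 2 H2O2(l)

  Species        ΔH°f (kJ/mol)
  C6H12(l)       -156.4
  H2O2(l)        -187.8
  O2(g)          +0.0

ΔH°rxn = -219.2 kJ/mol

ΔH°rxn = Σ nΔHf°(products) − Σ nΔHf°(reactants).
Products: 6·(+0.0) + 4·(+0.0) + 2·(-187.8) = -375.6
Reactants: 1·(-156.4) + 2·(+0.0) = -156.4
ΔH°rxn = (-375.6) − (-156.4) = -219.2 kJ/mol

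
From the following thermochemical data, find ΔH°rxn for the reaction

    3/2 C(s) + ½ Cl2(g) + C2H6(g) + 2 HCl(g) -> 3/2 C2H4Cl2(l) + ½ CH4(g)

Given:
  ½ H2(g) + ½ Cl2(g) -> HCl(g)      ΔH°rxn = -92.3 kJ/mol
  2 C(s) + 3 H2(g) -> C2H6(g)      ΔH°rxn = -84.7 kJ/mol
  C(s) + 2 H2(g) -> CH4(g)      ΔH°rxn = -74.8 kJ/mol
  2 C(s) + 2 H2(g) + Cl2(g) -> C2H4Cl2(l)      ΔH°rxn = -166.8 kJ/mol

ΔH°rxn = -18.3 kJ/mol

equation 1 reversed and × 2: (-2)·(-92.3) = +184.6 kJ/mol
equation 2 reversed: +84.7 kJ/mol
equation 3 × 1/2: (1/2)·(-74.8) = -37.4 kJ/mol
equation 4 × 3/2: (3/2)·(-166.8) = -250.2 kJ/mol
ΔH°rxn = (-2)·(-92.3) + (-1)·(-84.7) + (1/2)·(-74.8) + (3/2)·(-166.8) = -18.3 kJ/mol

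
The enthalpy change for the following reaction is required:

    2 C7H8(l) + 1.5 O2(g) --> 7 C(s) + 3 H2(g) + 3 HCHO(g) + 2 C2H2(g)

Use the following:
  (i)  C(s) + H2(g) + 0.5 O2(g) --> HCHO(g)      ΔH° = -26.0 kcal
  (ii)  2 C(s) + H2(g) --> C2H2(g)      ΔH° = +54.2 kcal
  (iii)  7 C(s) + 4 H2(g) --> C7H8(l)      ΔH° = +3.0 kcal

ΔH° = 24.4 kcal

(i) × 3 (scale by 3 for the 3 HCHO(g)): (3)·(-26.0) = -78.0 kcal
(ii) × 2 (scale by 2 for the 2 C2H2(g)): (2)·(+54.2) = +108.4 kcal
(iii) reversed and × 2 (C7H8(l) must end up as a reactant; scale by 2 for the 2 C7H8(l)): (-2)·(+3.0) = -6.0 kcal
Combining the equations, ΔH° = (3)·(-26.0) + (2)·(+54.2) + (-2)·(+3.0) = 24.4 kcal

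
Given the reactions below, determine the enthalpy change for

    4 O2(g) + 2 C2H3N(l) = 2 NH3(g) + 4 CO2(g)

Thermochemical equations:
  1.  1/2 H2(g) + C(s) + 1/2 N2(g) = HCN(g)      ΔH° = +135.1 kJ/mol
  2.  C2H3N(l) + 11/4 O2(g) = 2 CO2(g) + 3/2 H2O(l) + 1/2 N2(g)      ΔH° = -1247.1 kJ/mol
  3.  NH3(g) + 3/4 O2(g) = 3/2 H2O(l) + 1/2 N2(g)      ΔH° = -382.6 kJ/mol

ΔH° = -1729.0 kJ/mol

eq. 1: not needed.
eq. 2 × 2: (2)·(-1247.1) = -2494.2 kJ/mol
eq. 3 reversed and × 2: (-2)·(-382.6) = +765.2 kJ/mol
Since enthalpy is a state function, ΔH° = (2)·(-1247.1) + (-2)·(-382.6) = -1729.0 kJ/mol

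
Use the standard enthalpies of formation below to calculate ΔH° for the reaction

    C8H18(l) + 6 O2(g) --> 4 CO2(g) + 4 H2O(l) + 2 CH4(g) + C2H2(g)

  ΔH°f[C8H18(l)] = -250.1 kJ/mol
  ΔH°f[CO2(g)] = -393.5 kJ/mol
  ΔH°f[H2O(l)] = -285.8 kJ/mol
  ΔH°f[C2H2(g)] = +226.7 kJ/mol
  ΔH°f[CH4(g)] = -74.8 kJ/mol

Products: 4·(-393.5) + 4·(-285.8) + 2·(-74.8) + 1·(+226.7) = -2640.1
Reactants: 1·(-250.1) + 6·(+0.0) = -250.1
ΔH° = (-2640.1) − (-250.1) = -2390.0 kJ/mol

ΔH° = -2390.0 kJ/mol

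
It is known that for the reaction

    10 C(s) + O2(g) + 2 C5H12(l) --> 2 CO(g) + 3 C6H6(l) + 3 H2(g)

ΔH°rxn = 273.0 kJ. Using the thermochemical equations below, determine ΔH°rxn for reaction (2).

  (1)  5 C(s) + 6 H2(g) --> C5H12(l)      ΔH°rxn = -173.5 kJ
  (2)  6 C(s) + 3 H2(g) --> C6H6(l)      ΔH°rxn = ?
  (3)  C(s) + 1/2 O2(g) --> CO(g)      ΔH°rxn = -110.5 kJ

ΔH°rxn = 49.0 kJ

(1) reversed and × 2: (-2)·(-173.5) = +347.0 kJ
(2) × 3: contributes 3·x
(3) × 2: (2)·(-110.5) = -221.0 kJ
+273.0 = (+347.0) + (-221.0) + 3·x
x = (+273.0 − (+126.0)) / (3) = 49.0 kJ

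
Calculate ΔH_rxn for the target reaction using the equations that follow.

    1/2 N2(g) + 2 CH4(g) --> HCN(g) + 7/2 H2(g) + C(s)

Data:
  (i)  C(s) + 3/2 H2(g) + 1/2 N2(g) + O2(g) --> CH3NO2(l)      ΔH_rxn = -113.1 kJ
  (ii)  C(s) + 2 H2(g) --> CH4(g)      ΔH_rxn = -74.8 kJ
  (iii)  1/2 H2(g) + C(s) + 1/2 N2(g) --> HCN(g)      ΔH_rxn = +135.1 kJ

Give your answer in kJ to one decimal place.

(i): not needed (O2(g) appears nowhere else).
(ii) reversed and × 2 (CH4(g) must end up as a reactant; scale by 2 for the 2 CH4(g)): (-2)·(-74.8) = +149.6 kJ
(iii) as written (HCN(g) already on the product side): +135.1 kJ
Combining the equations, ΔH_rxn = (-2)·(-74.8) + (1)·(+135.1) = 284.7 kJ

ΔH_rxn = 284.7 kJ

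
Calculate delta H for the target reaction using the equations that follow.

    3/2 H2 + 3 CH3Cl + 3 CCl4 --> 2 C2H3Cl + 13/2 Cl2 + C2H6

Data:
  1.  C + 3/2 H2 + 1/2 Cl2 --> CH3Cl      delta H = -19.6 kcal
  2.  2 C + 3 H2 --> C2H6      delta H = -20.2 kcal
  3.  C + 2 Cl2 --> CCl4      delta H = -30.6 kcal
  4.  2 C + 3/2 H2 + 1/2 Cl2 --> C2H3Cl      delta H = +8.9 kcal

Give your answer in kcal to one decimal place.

delta H = 148.2 kcal

eq. 1 reversed and × 3 (CH3Cl must end up as a reactant; ×3 to match 3 CH3Cl in the target): (-3)·(-19.6) = +58.8 kcal
eq. 2 as written (C2H6 already on the product side): -20.2 kcal
eq. 3 reversed and × 3 (reverse to put CCl4 on the reactant side; scale by 3 for the 3 CCl4): (-3)·(-30.6) = +91.8 kcal
eq. 4 × 2 (scale by 2 for the 2 C2H3Cl): (2)·(+8.9) = +17.8 kcal
Combining the equations, delta H = (-3)·(-19.6) + (1)·(-20.2) + (-3)·(-30.6) + (2)·(+8.9) = 148.2 kcal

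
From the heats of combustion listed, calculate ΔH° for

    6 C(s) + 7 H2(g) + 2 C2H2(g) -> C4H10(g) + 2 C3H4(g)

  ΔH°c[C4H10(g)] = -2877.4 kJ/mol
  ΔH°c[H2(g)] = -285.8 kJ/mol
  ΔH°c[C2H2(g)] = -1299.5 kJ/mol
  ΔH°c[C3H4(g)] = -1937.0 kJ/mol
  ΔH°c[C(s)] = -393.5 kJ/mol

Using ΔH = Σ nΔHc°(reactants) − Σ nΔHc°(products):
= [6·(-393.5) + 7·(-285.8) + 2·(-1299.5)] − [1·(-2877.4) + 2·(-1937.0)]
= -209.2 kJ/mol

ΔH° = -209.2 kJ/mol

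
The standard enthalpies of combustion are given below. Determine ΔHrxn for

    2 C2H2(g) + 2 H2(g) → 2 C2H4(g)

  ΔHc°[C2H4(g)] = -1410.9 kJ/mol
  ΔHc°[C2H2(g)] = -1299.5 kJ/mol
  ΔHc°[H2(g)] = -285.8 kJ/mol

ΔHrxn = -348.8 kJ/mol

Using ΔH = Σ nΔHc°(reactants) − Σ nΔHc°(products):
= [2·(-1299.5) + 2·(-285.8)] − [2·(-1410.9)]
= -348.8 kJ/mol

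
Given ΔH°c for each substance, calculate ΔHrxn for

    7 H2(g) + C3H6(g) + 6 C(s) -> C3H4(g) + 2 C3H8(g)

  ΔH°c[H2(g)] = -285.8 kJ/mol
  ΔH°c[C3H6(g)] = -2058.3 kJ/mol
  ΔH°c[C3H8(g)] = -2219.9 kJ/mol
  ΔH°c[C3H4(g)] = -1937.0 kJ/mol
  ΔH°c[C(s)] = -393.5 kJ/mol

Using ΔH = Σ nΔHc°(reactants) − Σ nΔHc°(products):
= [7·(-285.8) + 1·(-2058.3) + 6·(-393.5)] − [1·(-1937.0) + 2·(-2219.9)]
= -43.1 kJ/mol

ΔHrxn = -43.1 kJ/mol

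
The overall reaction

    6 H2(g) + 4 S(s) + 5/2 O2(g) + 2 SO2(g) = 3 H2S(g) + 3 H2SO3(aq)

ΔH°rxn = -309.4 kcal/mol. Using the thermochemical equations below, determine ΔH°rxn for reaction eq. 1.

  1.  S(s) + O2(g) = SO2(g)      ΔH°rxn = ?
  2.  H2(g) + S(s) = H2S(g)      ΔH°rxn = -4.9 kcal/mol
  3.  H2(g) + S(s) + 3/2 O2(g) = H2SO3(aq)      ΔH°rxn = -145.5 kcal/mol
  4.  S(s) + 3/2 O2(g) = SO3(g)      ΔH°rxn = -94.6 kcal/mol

ΔH°rxn = -70.9 kcal/mol

eq. 1 reversed and × 2 (reverse to put SO2(g) on the reactant side; scale by 2 for the 2 SO2(g)): contributes −2·x
eq. 2 × 3 (scale by 3 for the 3 H2S(g)): (3)·(-4.9) = -14.7 kcal/mol
eq. 3 × 3 (scale by 3 for the 3 H2SO3(aq)): (3)·(-145.5) = -436.5 kcal/mol
eq. 4: not needed (SO3(g) appears nowhere else).
-309.4 = (-14.7) + (-436.5) − 2·x
x = (-309.4 − (-451.2)) / (-2) = -70.9 kcal/mol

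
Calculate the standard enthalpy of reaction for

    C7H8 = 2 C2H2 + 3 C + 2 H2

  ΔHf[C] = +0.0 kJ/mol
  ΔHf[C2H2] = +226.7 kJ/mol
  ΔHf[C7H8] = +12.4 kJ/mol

Products: 2·(+226.7) + 3·(+0.0) + 2·(+0.0) = +453.4
Reactants: 1·(+12.4) = +12.4
ΔH° = (+453.4) − (+12.4) = 441.0 kJ/mol

ΔH° = 441.0 kJ/mol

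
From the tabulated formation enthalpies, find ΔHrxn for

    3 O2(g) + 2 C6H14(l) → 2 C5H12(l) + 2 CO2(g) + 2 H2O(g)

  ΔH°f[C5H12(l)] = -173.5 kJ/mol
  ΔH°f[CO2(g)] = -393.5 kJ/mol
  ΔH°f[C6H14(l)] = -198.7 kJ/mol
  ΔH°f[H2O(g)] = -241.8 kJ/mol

ΔHrxn = -1220.2 kJ/mol

ΔH°rxn = Σ nΔHf°(products) − Σ nΔHf°(reactants).
Products: 2·(-173.5) + 2·(-393.5) + 2·(-241.8) = -1617.6
Reactants: 3·(+0.0) + 2·(-198.7) = -397.4
ΔHrxn = (-1617.6) − (-397.4) = -1220.2 kJ/mol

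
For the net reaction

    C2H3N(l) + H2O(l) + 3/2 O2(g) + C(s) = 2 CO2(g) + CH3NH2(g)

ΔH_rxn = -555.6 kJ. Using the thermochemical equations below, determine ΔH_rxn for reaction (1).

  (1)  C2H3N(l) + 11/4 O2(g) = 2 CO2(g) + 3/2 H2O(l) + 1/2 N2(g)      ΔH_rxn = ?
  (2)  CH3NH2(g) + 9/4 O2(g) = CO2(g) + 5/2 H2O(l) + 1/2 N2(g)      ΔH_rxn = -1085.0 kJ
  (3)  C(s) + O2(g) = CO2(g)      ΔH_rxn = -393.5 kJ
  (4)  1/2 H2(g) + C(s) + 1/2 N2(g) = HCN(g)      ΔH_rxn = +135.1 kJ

ΔH_rxn = -1247.1 kJ

(1) as written (C2H3N(l) already on the reactant side): contributes x
(2) reversed (CH3NH2(g) must end up as a product): +1085.0 kJ
(3) as written: -393.5 kJ
(4): not needed (HCN(g) appears nowhere else).
-555.6 = (+1085.0) + (-393.5) + x
x = (-555.6 − (+691.5)) / (1) = -1247.1 kJ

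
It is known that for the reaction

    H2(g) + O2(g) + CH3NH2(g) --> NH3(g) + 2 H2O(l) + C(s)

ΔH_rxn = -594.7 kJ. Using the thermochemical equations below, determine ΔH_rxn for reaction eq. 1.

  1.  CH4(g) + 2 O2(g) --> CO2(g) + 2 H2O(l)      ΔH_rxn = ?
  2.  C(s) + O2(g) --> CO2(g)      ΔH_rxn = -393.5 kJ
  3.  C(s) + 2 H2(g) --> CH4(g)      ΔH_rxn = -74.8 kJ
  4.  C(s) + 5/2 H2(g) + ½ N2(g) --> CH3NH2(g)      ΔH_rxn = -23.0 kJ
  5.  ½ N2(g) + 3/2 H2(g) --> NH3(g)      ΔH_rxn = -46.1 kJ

ΔH_rxn = -890.3 kJ

eq. 1 as written (H2O(l) already on the product side): contributes x
eq. 2 reversed: +393.5 kJ
eq. 3 as written: -74.8 kJ
eq. 4 reversed (reverse to put CH3NH2(g) on the reactant side): +23.0 kJ
eq. 5 as written (NH3(g) already on the product side): -46.1 kJ
-594.7 = (+393.5) + (-74.8) + (+23.0) + (-46.1) + x
x = (-594.7 − (+295.6)) / (1) = -890.3 kJ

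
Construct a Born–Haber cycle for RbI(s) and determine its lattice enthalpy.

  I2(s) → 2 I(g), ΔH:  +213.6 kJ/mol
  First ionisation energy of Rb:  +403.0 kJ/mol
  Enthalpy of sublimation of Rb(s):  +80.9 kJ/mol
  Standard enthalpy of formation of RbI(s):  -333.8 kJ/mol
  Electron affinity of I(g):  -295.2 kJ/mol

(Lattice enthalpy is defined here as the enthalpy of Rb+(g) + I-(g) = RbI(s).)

U = -629.3 kJ/mol

ΔHf° = 1·ΔHsub + 1·(ΣIE) + 1/2·D(I2) + 1·EA + U
-333.8 = 1·(+80.9) + 1·(+403.0) + 1/2·(+213.6) + 1·(-295.2) + U
U = -333.8 − (+295.5) = -629.3 kJ/mol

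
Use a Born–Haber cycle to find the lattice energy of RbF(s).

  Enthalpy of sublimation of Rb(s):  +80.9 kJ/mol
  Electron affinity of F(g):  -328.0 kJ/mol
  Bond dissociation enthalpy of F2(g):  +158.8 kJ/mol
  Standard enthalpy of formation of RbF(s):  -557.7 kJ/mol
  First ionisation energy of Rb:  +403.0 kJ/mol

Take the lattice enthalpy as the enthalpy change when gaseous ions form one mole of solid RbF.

U = -793.0 kJ/mol

ΔHf° = 1·ΔHsub + 1·(ΣIE) + 1/2·D(F2) + 1·EA + U
-557.7 = 1·(+80.9) + 1·(+403.0) + 1/2·(+158.8) + 1·(-328.0) + U
U = -557.7 − (+235.3) = -793.0 kJ/mol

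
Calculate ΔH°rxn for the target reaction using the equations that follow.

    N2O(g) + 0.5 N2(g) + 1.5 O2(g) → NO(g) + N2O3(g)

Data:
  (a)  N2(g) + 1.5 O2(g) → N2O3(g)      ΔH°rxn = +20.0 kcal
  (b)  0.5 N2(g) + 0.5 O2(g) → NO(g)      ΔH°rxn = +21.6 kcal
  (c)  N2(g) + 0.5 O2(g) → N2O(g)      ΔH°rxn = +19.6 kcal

ΔH°rxn = 22.0 kcal

(a) as written (N2O3(g) already on the product side): +20.0 kcal
(b) as written (NO(g) already on the product side): +21.6 kcal
(c) reversed (reverse to put N2O(g) on the reactant side): -19.6 kcal
ΔH°rxn = (1)·(+20.0) + (1)·(+21.6) + (-1)·(+19.6) = 22.0 kcal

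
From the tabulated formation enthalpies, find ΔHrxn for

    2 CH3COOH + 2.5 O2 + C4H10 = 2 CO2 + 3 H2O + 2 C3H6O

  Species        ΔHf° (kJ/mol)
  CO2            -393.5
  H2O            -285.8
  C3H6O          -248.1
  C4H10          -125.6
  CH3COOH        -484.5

ΔHrxn = -1046.0 kJ/mol

Products: 2·(-393.5) + 3·(-285.8) + 2·(-248.1) = -2140.6
Reactants: 2·(-484.5) + 5/2·(+0.0) + 1·(-125.6) = -1094.6
ΔHrxn = (-2140.6) − (-1094.6) = -1046.0 kJ/mol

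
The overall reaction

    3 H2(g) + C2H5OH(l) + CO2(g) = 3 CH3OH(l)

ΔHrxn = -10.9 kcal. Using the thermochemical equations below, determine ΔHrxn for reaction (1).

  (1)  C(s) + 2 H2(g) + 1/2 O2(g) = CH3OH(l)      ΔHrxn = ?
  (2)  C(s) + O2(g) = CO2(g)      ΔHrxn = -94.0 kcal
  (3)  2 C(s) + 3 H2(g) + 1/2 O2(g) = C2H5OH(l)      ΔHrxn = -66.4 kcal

(1) × 3: contributes 3·x
(2) reversed: +94.0 kcal
(3) reversed: +66.4 kcal
-10.9 = (+94.0) + (+66.4) + 3·x
x = (-10.9 − (+160.4)) / (3) = -57.1 kcal

ΔHrxn = -57.1 kcal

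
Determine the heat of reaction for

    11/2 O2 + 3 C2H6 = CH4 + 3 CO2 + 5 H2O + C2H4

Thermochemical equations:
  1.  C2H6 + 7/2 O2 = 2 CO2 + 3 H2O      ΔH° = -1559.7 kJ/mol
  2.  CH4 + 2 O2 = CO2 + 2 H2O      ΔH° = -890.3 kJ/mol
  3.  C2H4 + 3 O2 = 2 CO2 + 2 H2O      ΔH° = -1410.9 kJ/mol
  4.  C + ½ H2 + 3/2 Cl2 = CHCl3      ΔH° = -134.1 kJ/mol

ΔH° = -2377.9 kJ/mol

eq. 1 × 3 (scale by 3 for the 3 C2H6): (3)·(-1559.7) = -4679.1 kJ/mol
eq. 2 reversed (reverse to put CH4 on the product side): +890.3 kJ/mol
eq. 3 reversed (reverse to put C2H4 on the product side): +1410.9 kJ/mol
eq. 4: not needed (H2 appears nowhere else).
Combining the equations, ΔH° = (3)·(-1559.7) + (-1)·(-890.3) + (-1)·(-1410.9) = -2377.9 kJ/mol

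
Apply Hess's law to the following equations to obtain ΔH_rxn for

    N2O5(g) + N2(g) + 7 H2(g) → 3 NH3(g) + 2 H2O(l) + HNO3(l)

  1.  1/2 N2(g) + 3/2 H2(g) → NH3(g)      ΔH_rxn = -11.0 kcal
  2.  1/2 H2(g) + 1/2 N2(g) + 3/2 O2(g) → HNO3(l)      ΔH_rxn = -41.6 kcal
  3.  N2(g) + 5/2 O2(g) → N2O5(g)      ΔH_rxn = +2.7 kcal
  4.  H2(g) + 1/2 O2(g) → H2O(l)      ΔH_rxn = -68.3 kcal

eq. 1 × 3 (scale by 3 for the 3 NH3(g)): (3)·(-11.0) = -33.0 kcal
eq. 2 as written (HNO3(l) already on the product side): -41.6 kcal
eq. 3 reversed (N2O5(g) must end up as a reactant): -2.7 kcal
eq. 4 × 2 (scale by 2 for the 2 H2O(l)): (2)·(-68.3) = -136.6 kcal
Summing the manipulated equations, ΔH_rxn = (-33.0) + (-41.6) + (-2.7) + (-136.6) = -213.9 kcal

ΔH_rxn = -213.9 kcal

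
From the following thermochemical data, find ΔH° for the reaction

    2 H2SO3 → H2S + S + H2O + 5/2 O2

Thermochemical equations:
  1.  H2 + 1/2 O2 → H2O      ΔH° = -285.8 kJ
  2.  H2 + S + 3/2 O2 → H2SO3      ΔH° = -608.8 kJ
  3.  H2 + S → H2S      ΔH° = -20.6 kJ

ΔH° = 911.2 kJ

eq. 1 as written (H2O already on the product side): -285.8 kJ
eq. 2 reversed and × 2 (reverse to put H2SO3 on the reactant side; scale by 2 for the 2 H2SO3): (-2)·(-608.8) = +1217.6 kJ
eq. 3 as written (H2S already on the product side): -20.6 kJ
ΔH° = (-285.8) + (+1217.6) + (-20.6) = 911.2 kJ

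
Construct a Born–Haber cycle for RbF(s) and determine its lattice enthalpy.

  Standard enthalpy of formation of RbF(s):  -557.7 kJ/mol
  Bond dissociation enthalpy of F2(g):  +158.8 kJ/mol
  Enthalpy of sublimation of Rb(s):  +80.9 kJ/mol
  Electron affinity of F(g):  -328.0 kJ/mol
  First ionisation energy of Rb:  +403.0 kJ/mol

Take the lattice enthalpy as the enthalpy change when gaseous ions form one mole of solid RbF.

U = -793.0 kJ/mol

ΔHf° = 1·ΔHsub + 1·(ΣIE) + 1/2·D(F2) + 1·EA + U
-557.7 = 1·(+80.9) + 1·(+403.0) + 1/2·(+158.8) + 1·(-328.0) + U
U = -557.7 − (+235.3) = -793.0 kJ/mol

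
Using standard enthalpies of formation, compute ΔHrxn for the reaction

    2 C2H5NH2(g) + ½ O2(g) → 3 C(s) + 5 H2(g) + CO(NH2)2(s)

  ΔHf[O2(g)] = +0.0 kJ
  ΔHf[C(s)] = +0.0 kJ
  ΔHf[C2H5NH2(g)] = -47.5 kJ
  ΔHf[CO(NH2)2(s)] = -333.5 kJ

Products: 3·(+0.0) + 5·(+0.0) + 1·(-333.5) = -333.5
Reactants: 2·(-47.5) + 1/2·(+0.0) = -95.0
ΔHrxn = (-333.5) − (-95.0) = -238.5 kJ

ΔHrxn = -238.5 kJ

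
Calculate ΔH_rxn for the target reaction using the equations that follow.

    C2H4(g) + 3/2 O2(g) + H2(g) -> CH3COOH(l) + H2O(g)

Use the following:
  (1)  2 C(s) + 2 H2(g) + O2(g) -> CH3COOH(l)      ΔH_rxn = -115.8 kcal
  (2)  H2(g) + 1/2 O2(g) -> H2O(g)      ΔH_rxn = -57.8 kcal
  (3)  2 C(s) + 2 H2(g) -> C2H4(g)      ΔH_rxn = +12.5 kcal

(1) as written: -115.8 kcal
(2) as written: -57.8 kcal
(3) reversed: -12.5 kcal
ΔH_rxn = (-115.8) + (-57.8) + (-12.5) = -186.1 kcal

ΔH_rxn = -186.1 kcal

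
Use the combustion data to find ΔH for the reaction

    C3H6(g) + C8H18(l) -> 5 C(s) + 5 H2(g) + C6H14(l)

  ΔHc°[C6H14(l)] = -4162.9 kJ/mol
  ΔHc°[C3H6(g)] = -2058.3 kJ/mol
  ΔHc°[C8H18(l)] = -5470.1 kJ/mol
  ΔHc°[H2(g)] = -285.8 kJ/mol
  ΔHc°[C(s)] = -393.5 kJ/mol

ΔH = 31.0 kJ/mol

With combustion enthalpies, reactants minus products:
= [1·(-2058.3) + 1·(-5470.1)] − [5·(-393.5) + 5·(-285.8) + 1·(-4162.9)]
= 31.0 kJ/mol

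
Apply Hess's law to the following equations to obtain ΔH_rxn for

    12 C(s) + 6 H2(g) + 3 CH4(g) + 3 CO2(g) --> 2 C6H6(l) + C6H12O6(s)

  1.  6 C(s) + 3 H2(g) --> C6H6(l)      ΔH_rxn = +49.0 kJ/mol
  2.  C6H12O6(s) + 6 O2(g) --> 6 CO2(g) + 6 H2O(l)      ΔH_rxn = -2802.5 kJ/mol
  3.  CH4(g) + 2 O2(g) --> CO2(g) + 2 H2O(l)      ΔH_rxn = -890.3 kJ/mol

eq. 1 × 2 (×2 to match 2 C6H6(l) in the target): (2)·(+49.0) = +98.0 kJ/mol
eq. 2 reversed (C6H12O6(s) must end up as a product): +2802.5 kJ/mol
eq. 3 × 3 (scale by 3 for the 3 CH4(g)): (3)·(-890.3) = -2670.9 kJ/mol
By Hess's law, ΔH_rxn = (2)·(+49.0) + (-1)·(-2802.5) + (3)·(-890.3) = 229.6 kJ/mol

ΔH_rxn = 229.6 kJ/mol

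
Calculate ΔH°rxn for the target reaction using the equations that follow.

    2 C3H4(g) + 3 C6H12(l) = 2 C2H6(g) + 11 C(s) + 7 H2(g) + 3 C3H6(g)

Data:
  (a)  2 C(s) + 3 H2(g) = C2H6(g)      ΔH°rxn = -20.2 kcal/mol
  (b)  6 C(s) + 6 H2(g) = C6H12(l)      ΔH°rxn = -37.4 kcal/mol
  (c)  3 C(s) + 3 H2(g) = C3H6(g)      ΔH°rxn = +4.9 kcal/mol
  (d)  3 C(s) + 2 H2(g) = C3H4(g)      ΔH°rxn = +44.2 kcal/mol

(a) × 2 (scale by 2 for the 2 C2H6(g)): (2)·(-20.2) = -40.4 kcal/mol
(b) reversed and × 3 (reverse to put C6H12(l) on the reactant side; ×3 to match 3 C6H12(l) in the target): (-3)·(-37.4) = +112.2 kcal/mol
(c) × 3 (scale by 3 for the 3 C3H6(g)): (3)·(+4.9) = +14.7 kcal/mol
(d) reversed and × 2 (C3H4(g) must end up as a reactant; ×2 to match 2 C3H4(g) in the target): (-2)·(+44.2) = -88.4 kcal/mol
ΔH°rxn = (-40.4) + (+112.2) + (+14.7) + (-88.4) = -1.9 kcal/mol

ΔH°rxn = -1.9 kcal/mol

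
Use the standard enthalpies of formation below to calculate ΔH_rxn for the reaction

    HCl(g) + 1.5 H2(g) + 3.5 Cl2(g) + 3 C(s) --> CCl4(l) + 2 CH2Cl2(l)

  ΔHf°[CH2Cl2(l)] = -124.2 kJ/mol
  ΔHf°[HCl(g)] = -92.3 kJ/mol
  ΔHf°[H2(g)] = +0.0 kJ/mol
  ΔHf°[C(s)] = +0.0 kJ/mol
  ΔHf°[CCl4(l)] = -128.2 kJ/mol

ΔH_rxn = -284.3 kJ/mol

Products: 1·(-128.2) + 2·(-124.2) = -376.6
Reactants: 1·(-92.3) + 3/2·(+0.0) + 7/2·(+0.0) + 3·(+0.0) = -92.3
ΔH_rxn = (-376.6) − (-92.3) = -284.3 kJ/mol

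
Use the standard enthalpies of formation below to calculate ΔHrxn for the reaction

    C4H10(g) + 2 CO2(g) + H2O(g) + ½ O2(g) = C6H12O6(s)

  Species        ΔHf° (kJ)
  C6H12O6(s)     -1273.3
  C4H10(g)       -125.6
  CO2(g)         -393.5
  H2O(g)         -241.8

Products: 1·(-1273.3) = -1273.3
Reactants: 1·(-125.6) + 2·(-393.5) + 1·(-241.8) + 1/2·(+0.0) = -1154.4
ΔHrxn = (-1273.3) − (-1154.4) = -118.9 kJ

ΔHrxn = -118.9 kJ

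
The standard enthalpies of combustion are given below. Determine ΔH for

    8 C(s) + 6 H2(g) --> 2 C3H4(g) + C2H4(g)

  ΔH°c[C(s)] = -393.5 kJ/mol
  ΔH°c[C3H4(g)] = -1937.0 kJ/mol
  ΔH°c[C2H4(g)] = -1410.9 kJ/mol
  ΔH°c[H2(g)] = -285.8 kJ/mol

ΔH = 422.1 kJ/mol

With combustion enthalpies, reactants minus products:
= [8·(-393.5) + 6·(-285.8)] − [2·(-1937.0) + 1·(-1410.9)]
= 422.1 kJ/mol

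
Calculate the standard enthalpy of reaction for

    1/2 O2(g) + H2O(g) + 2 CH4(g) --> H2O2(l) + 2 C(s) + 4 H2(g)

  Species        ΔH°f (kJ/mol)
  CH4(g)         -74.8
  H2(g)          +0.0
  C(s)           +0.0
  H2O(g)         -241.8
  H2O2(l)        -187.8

ΔH°rxn = 203.6 kJ/mol

Products: 1·(-187.8) + 2·(+0.0) + 4·(+0.0) = -187.8
Reactants: 1/2·(+0.0) + 1·(-241.8) + 2·(-74.8) = -391.4
ΔH°rxn = (-187.8) − (-391.4) = 203.6 kJ/mol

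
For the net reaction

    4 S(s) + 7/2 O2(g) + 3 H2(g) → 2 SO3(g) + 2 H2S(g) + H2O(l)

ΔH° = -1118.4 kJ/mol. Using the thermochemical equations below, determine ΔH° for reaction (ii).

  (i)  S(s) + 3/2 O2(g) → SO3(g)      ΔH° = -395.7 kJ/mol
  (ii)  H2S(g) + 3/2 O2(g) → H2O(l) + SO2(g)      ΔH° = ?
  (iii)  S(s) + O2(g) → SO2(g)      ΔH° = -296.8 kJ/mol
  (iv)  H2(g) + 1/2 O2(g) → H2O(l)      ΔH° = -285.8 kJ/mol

(i) × 2 (scale by 2 for the 2 SO3(g)): (2)·(-395.7) = -791.4 kJ/mol
(ii) reversed and × 2 (H2S(g) must end up as a product; ×2 to match 2 H2S(g) in the target): contributes −2·x
(iii) × 2: (2)·(-296.8) = -593.6 kJ/mol
(iv) × 3 (×3 to match 3 H2(g) in the target): (3)·(-285.8) = -857.4 kJ/mol
-1118.4 = (-791.4) + (-593.6) + (-857.4) − 2·x
x = (-1118.4 − (-2242.4)) / (-2) = -562.0 kJ/mol

ΔH° = -562.0 kJ/mol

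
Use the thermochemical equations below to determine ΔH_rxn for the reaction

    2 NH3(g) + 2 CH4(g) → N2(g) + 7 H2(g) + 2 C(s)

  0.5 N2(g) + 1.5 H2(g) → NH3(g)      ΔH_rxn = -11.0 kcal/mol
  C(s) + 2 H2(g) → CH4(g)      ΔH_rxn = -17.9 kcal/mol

ΔH_rxn = 57.8 kcal/mol

equation 1 reversed and × 2: (-2)·(-11.0) = +22.0 kcal/mol
equation 2 reversed and × 2: (-2)·(-17.9) = +35.8 kcal/mol
Since enthalpy is a state function, ΔH_rxn = (-2)·(-11.0) + (-2)·(-17.9) = 57.8 kcal/mol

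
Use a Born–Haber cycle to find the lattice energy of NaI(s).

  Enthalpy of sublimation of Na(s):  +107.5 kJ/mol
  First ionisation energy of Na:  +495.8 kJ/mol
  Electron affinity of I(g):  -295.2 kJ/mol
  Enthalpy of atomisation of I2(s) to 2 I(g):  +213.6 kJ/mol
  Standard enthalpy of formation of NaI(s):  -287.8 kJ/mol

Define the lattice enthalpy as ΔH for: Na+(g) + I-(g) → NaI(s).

U = -702.7 kJ/mol

ΔHf° = 1·ΔHsub + 1·(ΣIE) + 1/2·D(I2) + 1·EA + U
-287.8 = 1·(+107.5) + 1·(+495.8) + 1/2·(+213.6) + 1·(-295.2) + U
U = -287.8 − (+414.9) = -702.7 kJ/mol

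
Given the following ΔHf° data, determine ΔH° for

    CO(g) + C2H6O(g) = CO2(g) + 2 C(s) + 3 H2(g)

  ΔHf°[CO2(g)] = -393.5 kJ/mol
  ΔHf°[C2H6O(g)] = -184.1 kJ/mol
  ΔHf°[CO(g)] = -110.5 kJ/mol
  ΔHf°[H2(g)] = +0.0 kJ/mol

ΔH° = -98.9 kJ/mol

Products: 1·(-393.5) + 2·(+0.0) + 3·(+0.0) = -393.5
Reactants: 1·(-110.5) + 1·(-184.1) = -294.6
ΔH° = (-393.5) − (-294.6) = -98.9 kJ/mol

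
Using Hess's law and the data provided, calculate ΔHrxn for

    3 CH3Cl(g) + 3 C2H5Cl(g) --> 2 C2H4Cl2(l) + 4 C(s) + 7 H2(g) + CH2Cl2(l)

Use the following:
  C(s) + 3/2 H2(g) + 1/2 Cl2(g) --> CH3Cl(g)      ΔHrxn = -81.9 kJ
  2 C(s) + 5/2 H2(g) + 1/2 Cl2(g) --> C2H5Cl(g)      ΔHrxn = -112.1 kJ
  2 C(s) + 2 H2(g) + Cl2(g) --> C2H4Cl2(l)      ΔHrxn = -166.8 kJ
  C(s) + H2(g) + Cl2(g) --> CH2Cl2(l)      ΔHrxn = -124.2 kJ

ΔHrxn = 124.2 kJ

equation 1 reversed and × 3: (-3)·(-81.9) = +245.7 kJ
equation 2 reversed and × 3: (-3)·(-112.1) = +336.3 kJ
equation 3 × 2: (2)·(-166.8) = -333.6 kJ
equation 4 as written: -124.2 kJ
Since enthalpy is a state function, ΔHrxn = (-3)·(-81.9) + (-3)·(-112.1) + (2)·(-166.8) + (1)·(-124.2) = 124.2 kJ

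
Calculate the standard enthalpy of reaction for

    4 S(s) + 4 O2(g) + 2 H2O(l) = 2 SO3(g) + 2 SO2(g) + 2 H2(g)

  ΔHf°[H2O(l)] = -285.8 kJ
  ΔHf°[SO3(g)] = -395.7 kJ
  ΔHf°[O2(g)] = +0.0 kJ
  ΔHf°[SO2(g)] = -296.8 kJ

ΔH°rxn = Σ nΔHf°(products) − Σ nΔHf°(reactants).
Products: 2·(-395.7) + 2·(-296.8) + 2·(+0.0) = -1385.0
Reactants: 4·(+0.0) + 4·(+0.0) + 2·(-285.8) = -571.6
ΔH° = (-1385.0) − (-571.6) = -813.4 kJ

ΔH° = -813.4 kJ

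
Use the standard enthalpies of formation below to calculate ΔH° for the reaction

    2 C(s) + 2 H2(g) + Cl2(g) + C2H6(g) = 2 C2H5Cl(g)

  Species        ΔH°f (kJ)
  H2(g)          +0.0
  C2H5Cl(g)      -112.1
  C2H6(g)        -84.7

Products: 2·(-112.1) = -224.2
Reactants: 2·(+0.0) + 2·(+0.0) + 1·(+0.0) + 1·(-84.7) = -84.7
ΔH° = (-224.2) − (-84.7) = -139.5 kJ

ΔH° = -139.5 kJ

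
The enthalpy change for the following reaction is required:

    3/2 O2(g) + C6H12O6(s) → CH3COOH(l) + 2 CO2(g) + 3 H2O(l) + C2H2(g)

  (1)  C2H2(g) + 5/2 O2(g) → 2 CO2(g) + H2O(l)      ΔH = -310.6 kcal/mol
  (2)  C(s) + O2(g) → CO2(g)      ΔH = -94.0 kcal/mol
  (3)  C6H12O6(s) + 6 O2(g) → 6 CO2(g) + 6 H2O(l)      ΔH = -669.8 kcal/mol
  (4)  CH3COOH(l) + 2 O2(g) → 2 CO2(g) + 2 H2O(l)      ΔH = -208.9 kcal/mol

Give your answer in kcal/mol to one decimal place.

ΔH = -150.3 kcal/mol

(1) reversed: +310.6 kcal/mol
(2): not needed.
(3) as written: -669.8 kcal/mol
(4) reversed: +208.9 kcal/mol
Summing the manipulated equations, ΔH = (+310.6) + (-669.8) + (+208.9) = -150.3 kcal/mol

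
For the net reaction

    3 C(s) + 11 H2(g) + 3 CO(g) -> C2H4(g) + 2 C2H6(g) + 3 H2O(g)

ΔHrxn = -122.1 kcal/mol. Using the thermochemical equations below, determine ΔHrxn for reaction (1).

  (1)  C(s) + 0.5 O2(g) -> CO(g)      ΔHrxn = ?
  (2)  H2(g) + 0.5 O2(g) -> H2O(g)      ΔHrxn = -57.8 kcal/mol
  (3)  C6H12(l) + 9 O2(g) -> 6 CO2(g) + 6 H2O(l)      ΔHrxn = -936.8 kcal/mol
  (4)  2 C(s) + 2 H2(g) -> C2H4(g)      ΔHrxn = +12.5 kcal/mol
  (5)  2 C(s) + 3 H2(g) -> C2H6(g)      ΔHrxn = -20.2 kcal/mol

ΔHrxn = -26.4 kcal/mol

(1) reversed and × 3: contributes −3·x
(2) × 3: (3)·(-57.8) = -173.4 kcal/mol
(3): not needed.
(4) as written: +12.5 kcal/mol
(5) × 2: (2)·(-20.2) = -40.4 kcal/mol
-122.1 = (-173.4) + (+12.5) + (-40.4) − 3·x
x = (-122.1 − (-201.3)) / (-3) = -26.4 kcal/mol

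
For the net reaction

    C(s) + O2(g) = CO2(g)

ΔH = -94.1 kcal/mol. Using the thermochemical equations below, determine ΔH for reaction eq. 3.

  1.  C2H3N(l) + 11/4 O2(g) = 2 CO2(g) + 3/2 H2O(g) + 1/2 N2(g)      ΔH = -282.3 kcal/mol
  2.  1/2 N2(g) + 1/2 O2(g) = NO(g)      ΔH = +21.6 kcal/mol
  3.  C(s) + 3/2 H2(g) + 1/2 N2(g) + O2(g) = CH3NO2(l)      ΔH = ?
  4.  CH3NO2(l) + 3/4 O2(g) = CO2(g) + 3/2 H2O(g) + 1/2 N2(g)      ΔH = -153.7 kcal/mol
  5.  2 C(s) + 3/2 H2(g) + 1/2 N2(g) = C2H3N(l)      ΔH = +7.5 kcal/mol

eq. 1 as written: -282.3 kcal/mol
eq. 2: not needed.
eq. 3 reversed: contributes −x
eq. 4 reversed: +153.7 kcal/mol
eq. 5 as written: +7.5 kcal/mol
-94.1 = (-282.3) + (+153.7) + (+7.5) − x
x = (-94.1 − (-121.1)) / (-1) = -27.0 kcal/mol

ΔH = -27.0 kcal/mol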